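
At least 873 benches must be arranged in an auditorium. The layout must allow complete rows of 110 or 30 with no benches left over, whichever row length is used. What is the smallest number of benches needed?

The number of benches must be a common multiple of 110 and 30, so a multiple of their LCM.
110 = 2 × 5 × 11
30 = 2 × 3 × 5
LCM(110, 30) = 2 × 3 × 5 × 11 = 330.
Smallest multiple of 330 that is ≥ 873: ⌈873/330⌉ × 330 = 3 × 330 = 990.

990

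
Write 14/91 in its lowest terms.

14 = 2 × 7
91 = 7 × 13
gcd(14, 91) = 7.
Divide numerator and denominator by 7: 14/91 = 2/13.

2/13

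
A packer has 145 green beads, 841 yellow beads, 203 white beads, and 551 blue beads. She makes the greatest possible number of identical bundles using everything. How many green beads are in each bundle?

Number of bundles = gcd(145, 841, 203, 551).
145 = 5 × 29
841 = 29^2
203 = 7 × 29
551 = 19 × 29
gcd(145, 841, 203, 551) = 29.
green beads per bundle = 145 / 29 = 5.

5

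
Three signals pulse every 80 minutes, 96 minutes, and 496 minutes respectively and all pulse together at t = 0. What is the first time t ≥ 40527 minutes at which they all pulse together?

44640 minutes

Joint pulses occur at multiples of LCM(80, 96, 496).
80 = 2^4 × 5
96 = 2^5 × 3
496 = 2^4 × 31
LCM(80, 96, 496) = 2^5 × 3 × 5 × 31 = 14880.
Smallest multiple of 14880 that is ≥ 40527: ⌈40527/14880⌉ × 14880 = 3 × 14880 = 44640.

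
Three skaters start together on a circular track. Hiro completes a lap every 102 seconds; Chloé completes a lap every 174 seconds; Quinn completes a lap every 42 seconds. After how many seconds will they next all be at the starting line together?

They coincide at every common multiple of the periods; the first is the LCM.
102 = 2 × 3 × 17
174 = 2 × 3 × 29
42 = 2 × 3 × 7
LCM(102, 174, 42) = 2 × 3 × 7 × 17 × 29 = 20706.

20706 seconds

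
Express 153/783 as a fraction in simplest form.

17/87

153 = 3^2 × 17
783 = 3^3 × 29
gcd(153, 783) = 3^2 = 9.
Divide numerator and denominator by 9: 153/783 = 17/87.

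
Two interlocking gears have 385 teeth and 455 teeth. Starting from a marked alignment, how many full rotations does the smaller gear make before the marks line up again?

All finish a whole number of cycles simultaneously at t = LCM of the periods.
385 = 5 × 7 × 11
455 = 5 × 7 × 13
LCM(385, 455) = 5 × 7 × 11 × 13 = 5005.
Rotations for period 385: 5005 / 385 = 13.

13 rotations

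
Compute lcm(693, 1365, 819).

693 = 3^2 × 7 × 11
1365 = 3 × 5 × 7 × 13
819 = 3^2 × 7 × 13
LCM(693, 1365, 819) = 3^2 × 5 × 7 × 11 × 13 = 45045.

45045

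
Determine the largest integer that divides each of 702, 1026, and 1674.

702 = 2 × 3^3 × 13
1026 = 2 × 3^3 × 19
1674 = 2 × 3^3 × 31
gcd(702, 1026, 1674) = 2 × 3^3 = 54.

54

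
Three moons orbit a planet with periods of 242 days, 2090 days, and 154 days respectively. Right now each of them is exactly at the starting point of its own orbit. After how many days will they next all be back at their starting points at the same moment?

The first simultaneous occurrence is after LCM of the individual periods.
242 = 2 × 11^2
2090 = 2 × 5 × 11 × 19
154 = 2 × 7 × 11
LCM(242, 2090, 154) = 2 × 5 × 7 × 11^2 × 19 = 160930.

160930 days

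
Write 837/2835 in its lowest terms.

31/105

837 = 3^3 × 31
2835 = 3^4 × 5 × 7
gcd(837, 2835) = 3^3 = 27.
Divide numerator and denominator by 27: 837/2835 = 31/105.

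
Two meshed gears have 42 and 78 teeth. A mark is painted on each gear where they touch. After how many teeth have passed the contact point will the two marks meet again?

The first simultaneous occurrence is after LCM of the individual periods.
42 = 2 × 3 × 7
78 = 2 × 3 × 13
LCM(42, 78) = 2 × 3 × 7 × 13 = 546.

546 teeth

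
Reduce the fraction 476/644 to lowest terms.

17/23

476 = 2^2 × 7 × 17
644 = 2^2 × 7 × 23
gcd(476, 644) = 2^2 × 7 = 28.
Divide numerator and denominator by 28: 476/644 = 17/23.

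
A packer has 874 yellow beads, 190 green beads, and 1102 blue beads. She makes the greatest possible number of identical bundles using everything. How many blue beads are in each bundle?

29

Number of bundles = gcd(874, 190, 1102).
874 = 2 × 19 × 23
190 = 2 × 5 × 19
1102 = 2 × 19 × 29
gcd(874, 190, 1102) = 2 × 19 = 38.
blue beads per bundle = 1102 / 38 = 29.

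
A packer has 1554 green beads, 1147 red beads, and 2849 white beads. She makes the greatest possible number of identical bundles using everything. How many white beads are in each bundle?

Number of bundles = gcd(1554, 1147, 2849).
1554 = 2 × 3 × 7 × 37
1147 = 31 × 37
2849 = 7 × 11 × 37
gcd(1554, 1147, 2849) = 37.
white beads per bundle = 2849 / 37 = 77.

77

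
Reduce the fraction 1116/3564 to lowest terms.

31/99

1116 = 2^2 × 3^2 × 31
3564 = 2^2 × 3^4 × 11
gcd(1116, 3564) = 2^2 × 3^2 = 36.
Divide numerator and denominator by 36: 1116/3564 = 31/99.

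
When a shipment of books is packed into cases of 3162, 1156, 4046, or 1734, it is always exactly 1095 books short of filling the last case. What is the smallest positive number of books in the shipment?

751461

Being 1095 short of a full case of size k means N ≡ −1095 (mod k), i.e. N + 1095 is a multiple of each size.
3162 = 2 × 3 × 17 × 31
1156 = 2^2 × 17^2
4046 = 2 × 7 × 17^2
1734 = 2 × 3 × 17^2
LCM(3162, 1156, 4046, 1734) = 2^2 × 3 × 7 × 17^2 × 31 = 752556.
Smallest positive N is 752556 − 1095 = 751461.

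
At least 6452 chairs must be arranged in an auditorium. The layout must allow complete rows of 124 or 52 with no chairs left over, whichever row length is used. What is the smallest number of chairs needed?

8060

The number of chairs must be a common multiple of 124 and 52, so a multiple of their LCM.
124 = 2^2 × 31
52 = 2^2 × 13
LCM(124, 52) = 2^2 × 13 × 31 = 1612.
Smallest multiple of 1612 that is ≥ 6452: ⌈6452/1612⌉ × 1612 = 5 × 1612 = 8060.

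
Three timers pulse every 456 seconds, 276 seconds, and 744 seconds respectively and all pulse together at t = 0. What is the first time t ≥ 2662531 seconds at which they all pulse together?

2926152 seconds

Joint pulses occur at multiples of LCM(456, 276, 744).
456 = 2^3 × 3 × 19
276 = 2^2 × 3 × 23
744 = 2^3 × 3 × 31
LCM(456, 276, 744) = 2^3 × 3 × 19 × 23 × 31 = 325128.
Smallest multiple of 325128 that is ≥ 2662531: ⌈2662531/325128⌉ × 325128 = 9 × 325128 = 2926152.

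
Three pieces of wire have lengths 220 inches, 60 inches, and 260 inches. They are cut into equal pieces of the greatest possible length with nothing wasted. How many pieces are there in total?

Piece length = gcd(220, 60, 260).
220 = 2^2 × 5 × 11
60 = 2^2 × 3 × 5
260 = 2^2 × 5 × 13
gcd(220, 60, 260) = 2^2 × 5 = 20.
Total pieces = 220/20 + 60/20 + 260/20 = 11 + 3 + 13 = 27.

27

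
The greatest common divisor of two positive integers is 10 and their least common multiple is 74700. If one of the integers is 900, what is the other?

830

For two integers, gcd × lcm = product, so the other is (10 × 74700) / 900 = 747000 / 900 = 830.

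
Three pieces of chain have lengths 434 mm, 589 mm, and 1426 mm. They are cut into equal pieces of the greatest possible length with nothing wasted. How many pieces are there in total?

Piece length = gcd(434, 589, 1426).
434 = 2 × 7 × 31
589 = 19 × 31
1426 = 2 × 23 × 31
gcd(434, 589, 1426) = 31.
Total pieces = 434/31 + 589/31 + 1426/31 = 14 + 19 + 46 = 79.

79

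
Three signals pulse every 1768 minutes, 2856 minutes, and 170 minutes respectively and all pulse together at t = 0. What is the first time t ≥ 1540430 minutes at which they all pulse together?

1670760 minutes

Joint pulses occur at multiples of LCM(1768, 2856, 170).
1768 = 2^3 × 13 × 17
2856 = 2^3 × 3 × 7 × 17
170 = 2 × 5 × 17
LCM(1768, 2856, 170) = 2^3 × 3 × 5 × 7 × 13 × 17 = 185640.
Smallest multiple of 185640 that is ≥ 1540430: ⌈1540430/185640⌉ × 185640 = 9 × 185640 = 1670760.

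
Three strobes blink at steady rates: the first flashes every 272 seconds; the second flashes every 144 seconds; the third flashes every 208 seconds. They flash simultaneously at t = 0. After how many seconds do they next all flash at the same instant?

31824 seconds

We need the least common multiple of the intervals.
272 = 2^4 × 17
144 = 2^4 × 3^2
208 = 2^4 × 13
LCM(272, 144, 208) = 2^4 × 3^2 × 13 × 17 = 31824.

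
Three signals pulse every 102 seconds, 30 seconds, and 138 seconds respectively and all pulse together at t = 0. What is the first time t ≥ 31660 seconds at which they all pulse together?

Joint pulses occur at multiples of LCM(102, 30, 138).
102 = 2 × 3 × 17
30 = 2 × 3 × 5
138 = 2 × 3 × 23
LCM(102, 30, 138) = 2 × 3 × 5 × 17 × 23 = 11730.
Smallest multiple of 11730 that is ≥ 31660: ⌈31660/11730⌉ × 11730 = 3 × 11730 = 35190.

35190 seconds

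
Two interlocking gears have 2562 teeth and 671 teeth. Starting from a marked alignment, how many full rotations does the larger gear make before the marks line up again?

11 rotations

All finish a whole number of cycles simultaneously at t = LCM of the periods.
2562 = 2 × 3 × 7 × 61
671 = 11 × 61
LCM(2562, 671) = 2 × 3 × 7 × 11 × 61 = 28182.
Rotations for period 2562: 28182 / 2562 = 11.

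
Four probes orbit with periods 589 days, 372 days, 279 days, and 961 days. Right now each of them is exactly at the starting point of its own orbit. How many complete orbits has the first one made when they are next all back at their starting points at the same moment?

1116 orbits

The first common completion time is the LCM of the periods.
589 = 19 × 31
372 = 2^2 × 3 × 31
279 = 3^2 × 31
961 = 31^2
LCM(589, 372, 279, 961) = 2^2 × 3^2 × 19 × 31^2 = 657324.
Orbits for period 589: 657324 / 589 = 1116.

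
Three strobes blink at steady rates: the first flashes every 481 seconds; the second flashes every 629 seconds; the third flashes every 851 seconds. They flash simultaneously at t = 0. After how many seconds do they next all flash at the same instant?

We need the least common multiple of the intervals.
481 = 13 × 37
629 = 17 × 37
851 = 23 × 37
LCM(481, 629, 851) = 13 × 17 × 23 × 37 = 188071.

188071 seconds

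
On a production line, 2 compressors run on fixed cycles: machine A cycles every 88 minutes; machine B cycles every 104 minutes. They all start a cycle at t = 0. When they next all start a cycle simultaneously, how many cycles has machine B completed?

11 cycles

They are all back at their starting positions together after one LCM of the periods.
88 = 2^3 × 11
104 = 2^3 × 13
LCM(88, 104) = 2^3 × 11 × 13 = 1144.
Cycles for period 104: 1144 / 104 = 11.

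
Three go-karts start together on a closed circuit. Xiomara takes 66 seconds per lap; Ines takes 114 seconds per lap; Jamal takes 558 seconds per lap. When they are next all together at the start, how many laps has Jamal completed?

They are all back at their starting positions together after one LCM of the periods.
66 = 2 × 3 × 11
114 = 2 × 3 × 19
558 = 2 × 3^2 × 31
LCM(66, 114, 558) = 2 × 3^2 × 11 × 19 × 31 = 116622.
Laps for period 558: 116622 / 558 = 209.

209 laps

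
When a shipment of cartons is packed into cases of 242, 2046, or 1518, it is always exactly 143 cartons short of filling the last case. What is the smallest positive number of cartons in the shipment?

Being 143 short of a full case of size k means N ≡ −143 (mod k), i.e. N + 143 is a multiple of each size.
242 = 2 × 11^2
2046 = 2 × 3 × 11 × 31
1518 = 2 × 3 × 11 × 23
LCM(242, 2046, 1518) = 2 × 3 × 11^2 × 23 × 31 = 517638.
Smallest positive N is 517638 − 143 = 517495.

517495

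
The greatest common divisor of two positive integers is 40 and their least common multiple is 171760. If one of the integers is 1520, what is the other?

For two integers, gcd × lcm = product, so the other is (40 × 171760) / 1520 = 6870400 / 1520 = 4520.

4520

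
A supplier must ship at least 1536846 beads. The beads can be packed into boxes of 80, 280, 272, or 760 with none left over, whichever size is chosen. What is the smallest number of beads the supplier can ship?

The number of beads must be a common multiple of 80, 280, 272, and 760, so a multiple of their LCM.
80 = 2^4 × 5
280 = 2^3 × 5 × 7
272 = 2^4 × 17
760 = 2^3 × 5 × 19
LCM(80, 280, 272, 760) = 2^4 × 5 × 7 × 17 × 19 = 180880.
Smallest multiple of 180880 that is ≥ 1536846: ⌈1536846/180880⌉ × 180880 = 9 × 180880 = 1627920.

1627920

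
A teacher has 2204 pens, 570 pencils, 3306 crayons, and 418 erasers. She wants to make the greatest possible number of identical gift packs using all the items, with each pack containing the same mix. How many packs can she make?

38 packs

The pack count must divide each quantity, so the greatest is gcd(2204, 570, 3306, 418).
2204 = 2^2 × 19 × 29
570 = 2 × 3 × 5 × 19
3306 = 2 × 3 × 19 × 29
418 = 2 × 11 × 19
gcd(2204, 570, 3306, 418) = 2 × 19 = 38.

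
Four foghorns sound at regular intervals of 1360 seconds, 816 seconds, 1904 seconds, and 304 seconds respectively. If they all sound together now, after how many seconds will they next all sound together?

The first simultaneous occurrence is after LCM of the individual periods.
1360 = 2^4 × 5 × 17
816 = 2^4 × 3 × 17
1904 = 2^4 × 7 × 17
304 = 2^4 × 19
LCM(1360, 816, 1904, 304) = 2^4 × 3 × 5 × 7 × 17 × 19 = 542640.

542640 seconds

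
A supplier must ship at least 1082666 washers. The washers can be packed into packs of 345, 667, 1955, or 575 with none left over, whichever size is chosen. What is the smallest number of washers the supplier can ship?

The number of washers must be a common multiple of 345, 667, 1955, and 575, so a multiple of their LCM.
345 = 3 × 5 × 23
667 = 23 × 29
1955 = 5 × 17 × 23
575 = 5^2 × 23
LCM(345, 667, 1955, 575) = 3 × 5^2 × 17 × 23 × 29 = 850425.
Smallest multiple of 850425 that is ≥ 1082666: ⌈1082666/850425⌉ × 850425 = 2 × 850425 = 1700850.

1700850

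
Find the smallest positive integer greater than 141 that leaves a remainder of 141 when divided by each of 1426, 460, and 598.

N − 141 must be a common multiple of 1426, 460, and 598.
1426 = 2 × 23 × 31
460 = 2^2 × 5 × 23
598 = 2 × 13 × 23
LCM(1426, 460, 598) = 2^2 × 5 × 13 × 23 × 31 = 185380.
Smallest N > 141 is LCM + 141 = 185380 + 141 = 185521.

185521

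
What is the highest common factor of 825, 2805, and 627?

33

825 = 3 × 5^2 × 11
2805 = 3 × 5 × 11 × 17
627 = 3 × 11 × 19
gcd(825, 2805, 627) = 3 × 11 = 33.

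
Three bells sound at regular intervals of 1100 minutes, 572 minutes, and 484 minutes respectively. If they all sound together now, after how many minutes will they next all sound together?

157300 minutes

They coincide at every common multiple of the periods; the first is the LCM.
1100 = 2^2 × 5^2 × 11
572 = 2^2 × 11 × 13
484 = 2^2 × 11^2
LCM(1100, 572, 484) = 2^2 × 5^2 × 11^2 × 13 = 157300.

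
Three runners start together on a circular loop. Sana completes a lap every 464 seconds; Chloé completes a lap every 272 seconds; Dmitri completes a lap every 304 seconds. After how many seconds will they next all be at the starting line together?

The first simultaneous occurrence is after LCM of the individual periods.
464 = 2^4 × 29
272 = 2^4 × 17
304 = 2^4 × 19
LCM(464, 272, 304) = 2^4 × 17 × 19 × 29 = 149872.

149872 seconds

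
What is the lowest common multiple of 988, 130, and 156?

14820

988 = 2^2 × 13 × 19
130 = 2 × 5 × 13
156 = 2^2 × 3 × 13
LCM(988, 130, 156) = 2^2 × 3 × 5 × 13 × 19 = 14820.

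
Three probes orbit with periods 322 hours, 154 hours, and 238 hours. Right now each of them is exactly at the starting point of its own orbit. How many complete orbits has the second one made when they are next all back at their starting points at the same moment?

391 orbits

The first common completion time is the LCM of the periods.
322 = 2 × 7 × 23
154 = 2 × 7 × 11
238 = 2 × 7 × 17
LCM(322, 154, 238) = 2 × 7 × 11 × 17 × 23 = 60214.
Orbits for period 154: 60214 / 154 = 391.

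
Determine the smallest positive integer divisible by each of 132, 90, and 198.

132 = 2^2 × 3 × 11
90 = 2 × 3^2 × 5
198 = 2 × 3^2 × 11
LCM(132, 90, 198) = 2^2 × 3^2 × 5 × 11 = 1980.

1980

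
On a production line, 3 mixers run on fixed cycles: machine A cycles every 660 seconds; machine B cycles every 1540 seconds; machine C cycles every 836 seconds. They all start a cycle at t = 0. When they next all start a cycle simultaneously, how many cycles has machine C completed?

They are all back at their starting positions together after one LCM of the periods.
660 = 2^2 × 3 × 5 × 11
1540 = 2^2 × 5 × 7 × 11
836 = 2^2 × 11 × 19
LCM(660, 1540, 836) = 2^2 × 3 × 5 × 7 × 11 × 19 = 87780.
Cycles for period 836: 87780 / 836 = 105.

105 cycles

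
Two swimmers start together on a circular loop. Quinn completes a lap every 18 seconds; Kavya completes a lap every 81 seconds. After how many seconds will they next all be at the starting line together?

162 seconds

They coincide at every common multiple of the periods; the first is the LCM.
18 = 2 × 3^2
81 = 3^4
LCM(18, 81) = 2 × 3^4 = 162.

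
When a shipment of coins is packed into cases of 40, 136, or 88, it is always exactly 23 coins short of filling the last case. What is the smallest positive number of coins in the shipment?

Being 23 short of a full case of size k means N ≡ −23 (mod k), i.e. N + 23 is a multiple of each size.
40 = 2^3 × 5
136 = 2^3 × 17
88 = 2^3 × 11
LCM(40, 136, 88) = 2^3 × 5 × 11 × 17 = 7480.
Smallest positive N is 7480 − 23 = 7457.

7457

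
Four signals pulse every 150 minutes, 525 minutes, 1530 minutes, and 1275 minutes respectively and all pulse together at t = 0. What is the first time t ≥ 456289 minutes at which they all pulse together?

481950 minutes

Joint pulses occur at multiples of LCM(150, 525, 1530, 1275).
150 = 2 × 3 × 5^2
525 = 3 × 5^2 × 7
1530 = 2 × 3^2 × 5 × 17
1275 = 3 × 5^2 × 17
LCM(150, 525, 1530, 1275) = 2 × 3^2 × 5^2 × 7 × 17 = 53550.
Smallest multiple of 53550 that is ≥ 456289: ⌈456289/53550⌉ × 53550 = 9 × 53550 = 481950.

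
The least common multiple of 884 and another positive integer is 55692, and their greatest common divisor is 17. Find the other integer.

gcd × lcm = product of the two integers, so the other integer is (17 × 55692) / 884 = 1071.

1071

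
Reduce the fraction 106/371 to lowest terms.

106 = 2 × 53
371 = 7 × 53
gcd(106, 371) = 53.
Divide numerator and denominator by 53: 106/371 = 2/7.

2/7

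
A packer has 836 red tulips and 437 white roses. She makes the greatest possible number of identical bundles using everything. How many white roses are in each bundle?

Number of bundles = gcd(836, 437).
836 = 2^2 × 11 × 19
437 = 19 × 23
gcd(836, 437) = 19.
white roses per bundle = 437 / 19 = 23.

23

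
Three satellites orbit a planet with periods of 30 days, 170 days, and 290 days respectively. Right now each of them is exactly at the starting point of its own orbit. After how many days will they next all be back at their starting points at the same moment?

14790 days

The first simultaneous occurrence is after LCM of the individual periods.
30 = 2 × 3 × 5
170 = 2 × 5 × 17
290 = 2 × 5 × 29
LCM(30, 170, 290) = 2 × 3 × 5 × 17 × 29 = 14790.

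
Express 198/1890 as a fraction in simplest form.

198 = 2 × 3^2 × 11
1890 = 2 × 3^3 × 5 × 7
gcd(198, 1890) = 2 × 3^2 = 18.
Divide numerator and denominator by 18: 198/1890 = 11/105.

11/105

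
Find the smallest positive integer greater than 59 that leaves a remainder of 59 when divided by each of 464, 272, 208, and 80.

512779

N − 59 must be a common multiple of 464, 272, 208, and 80.
464 = 2^4 × 29
272 = 2^4 × 17
208 = 2^4 × 13
80 = 2^4 × 5
LCM(464, 272, 208, 80) = 2^4 × 5 × 13 × 17 × 29 = 512720.
Smallest N > 59 is LCM + 59 = 512720 + 59 = 512779.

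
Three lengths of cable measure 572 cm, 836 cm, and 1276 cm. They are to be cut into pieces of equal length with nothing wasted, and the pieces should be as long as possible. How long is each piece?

44 cm

Each piece length must divide every original length, so the longest possible is gcd(572, 836, 1276).
572 = 2^2 × 11 × 13
836 = 2^2 × 11 × 19
1276 = 2^2 × 11 × 29
gcd(572, 836, 1276) = 2^2 × 11 = 44.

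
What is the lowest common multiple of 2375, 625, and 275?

130625

2375 = 5^3 × 19
625 = 5^4
275 = 5^2 × 11
LCM(2375, 625, 275) = 5^4 × 11 × 19 = 130625.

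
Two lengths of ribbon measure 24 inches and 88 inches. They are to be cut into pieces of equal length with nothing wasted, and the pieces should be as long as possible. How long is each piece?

8 inches

The greatest length dividing all of 24 and 88 is their gcd.
24 = 2^3 × 3
88 = 2^3 × 11
gcd(24, 88) = 2^3 = 8.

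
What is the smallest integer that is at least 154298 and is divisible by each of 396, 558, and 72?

171864

The integer must be a common multiple of 396, 558, and 72, so a multiple of their LCM.
396 = 2^2 × 3^2 × 11
558 = 2 × 3^2 × 31
72 = 2^3 × 3^2
LCM(396, 558, 72) = 2^3 × 3^2 × 11 × 31 = 24552.
Smallest multiple of 24552 that is ≥ 154298: ⌈154298/24552⌉ × 24552 = 7 × 24552 = 171864.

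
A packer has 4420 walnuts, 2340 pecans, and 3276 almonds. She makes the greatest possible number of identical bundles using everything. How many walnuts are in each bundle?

Number of bundles = gcd(4420, 2340, 3276).
4420 = 2^2 × 5 × 13 × 17
2340 = 2^2 × 3^2 × 5 × 13
3276 = 2^2 × 3^2 × 7 × 13
gcd(4420, 2340, 3276) = 2^2 × 13 = 52.
walnuts per bundle = 4420 / 52 = 85.

85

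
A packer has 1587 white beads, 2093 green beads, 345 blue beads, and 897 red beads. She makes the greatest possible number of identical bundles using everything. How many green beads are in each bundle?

Number of bundles = gcd(1587, 2093, 345, 897).
1587 = 3 × 23^2
2093 = 7 × 13 × 23
345 = 3 × 5 × 23
897 = 3 × 13 × 23
gcd(1587, 2093, 345, 897) = 23.
green beads per bundle = 2093 / 23 = 91.

91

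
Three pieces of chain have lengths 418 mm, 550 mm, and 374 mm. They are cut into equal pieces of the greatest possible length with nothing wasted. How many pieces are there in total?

Piece length = gcd(418, 550, 374).
418 = 2 × 11 × 19
550 = 2 × 5^2 × 11
374 = 2 × 11 × 17
gcd(418, 550, 374) = 2 × 11 = 22.
Total pieces = 418/22 + 550/22 + 374/22 = 19 + 25 + 17 = 61.

61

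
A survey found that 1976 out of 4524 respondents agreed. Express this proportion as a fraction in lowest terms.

1976 = 2^3 × 13 × 19
4524 = 2^2 × 3 × 13 × 29
gcd(1976, 4524) = 2^2 × 13 = 52.
Divide numerator and denominator by 52: 1976/4524 = 38/87.

38/87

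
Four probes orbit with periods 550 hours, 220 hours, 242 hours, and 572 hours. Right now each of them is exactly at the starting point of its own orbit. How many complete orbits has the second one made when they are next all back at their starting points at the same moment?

They are all back at their starting positions together after one LCM of the periods.
550 = 2 × 5^2 × 11
220 = 2^2 × 5 × 11
242 = 2 × 11^2
572 = 2^2 × 11 × 13
LCM(550, 220, 242, 572) = 2^2 × 5^2 × 11^2 × 13 = 157300.
Orbits for period 220: 157300 / 220 = 715.

715 orbits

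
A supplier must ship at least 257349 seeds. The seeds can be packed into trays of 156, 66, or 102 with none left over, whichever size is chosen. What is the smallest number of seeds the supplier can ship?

262548

The number of seeds must be a common multiple of 156, 66, and 102, so a multiple of their LCM.
156 = 2^2 × 3 × 13
66 = 2 × 3 × 11
102 = 2 × 3 × 17
LCM(156, 66, 102) = 2^2 × 3 × 11 × 13 × 17 = 29172.
Smallest multiple of 29172 that is ≥ 257349: ⌈257349/29172⌉ × 29172 = 9 × 29172 = 262548.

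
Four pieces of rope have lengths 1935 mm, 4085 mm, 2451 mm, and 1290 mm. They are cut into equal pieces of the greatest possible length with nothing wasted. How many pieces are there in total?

227

Piece length = gcd(1935, 4085, 2451, 1290).
1935 = 3^2 × 5 × 43
4085 = 5 × 19 × 43
2451 = 3 × 19 × 43
1290 = 2 × 3 × 5 × 43
gcd(1935, 4085, 2451, 1290) = 43.
Total pieces = 1935/43 + 4085/43 + 2451/43 + 1290/43 = 45 + 95 + 57 + 30 = 227.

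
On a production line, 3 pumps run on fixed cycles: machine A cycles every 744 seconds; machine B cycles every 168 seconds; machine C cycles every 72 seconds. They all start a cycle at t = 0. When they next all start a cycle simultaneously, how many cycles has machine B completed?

All finish a whole number of cycles simultaneously at t = LCM of the periods.
744 = 2^3 × 3 × 31
168 = 2^3 × 3 × 7
72 = 2^3 × 3^2
LCM(744, 168, 72) = 2^3 × 3^2 × 7 × 31 = 15624.
Cycles for period 168: 15624 / 168 = 93.

93 cycles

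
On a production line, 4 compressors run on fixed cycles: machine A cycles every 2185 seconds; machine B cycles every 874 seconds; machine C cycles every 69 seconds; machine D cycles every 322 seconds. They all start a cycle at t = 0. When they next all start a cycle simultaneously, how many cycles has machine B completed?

They are all back at their starting positions together after one LCM of the periods.
2185 = 5 × 19 × 23
874 = 2 × 19 × 23
69 = 3 × 23
322 = 2 × 7 × 23
LCM(2185, 874, 69, 322) = 2 × 3 × 5 × 7 × 19 × 23 = 91770.
Cycles for period 874: 91770 / 874 = 105.

105 cycles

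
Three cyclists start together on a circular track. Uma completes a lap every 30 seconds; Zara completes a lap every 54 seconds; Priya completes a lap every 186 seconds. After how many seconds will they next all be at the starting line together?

8370 seconds

They coincide at every common multiple of the periods; the first is the LCM.
30 = 2 × 3 × 5
54 = 2 × 3^3
186 = 2 × 3 × 31
LCM(30, 54, 186) = 2 × 3^3 × 5 × 31 = 8370.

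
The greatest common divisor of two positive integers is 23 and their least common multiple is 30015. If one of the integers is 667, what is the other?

For two integers, gcd × lcm = product, so the other is (23 × 30015) / 667 = 690345 / 667 = 1035.

1035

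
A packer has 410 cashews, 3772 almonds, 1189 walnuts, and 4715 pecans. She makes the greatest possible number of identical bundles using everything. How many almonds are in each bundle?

92

Number of bundles = gcd(410, 3772, 1189, 4715).
410 = 2 × 5 × 41
3772 = 2^2 × 23 × 41
1189 = 29 × 41
4715 = 5 × 23 × 41
gcd(410, 3772, 1189, 4715) = 41.
almonds per bundle = 3772 / 41 = 92.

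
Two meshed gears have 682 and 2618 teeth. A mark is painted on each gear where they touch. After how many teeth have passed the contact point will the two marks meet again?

They coincide at every common multiple of the periods; the first is the LCM.
682 = 2 × 11 × 31
2618 = 2 × 7 × 11 × 17
LCM(682, 2618) = 2 × 7 × 11 × 17 × 31 = 81158.

81158 teeth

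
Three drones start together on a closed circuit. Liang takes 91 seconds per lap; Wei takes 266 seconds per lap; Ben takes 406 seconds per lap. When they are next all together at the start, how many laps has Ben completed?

All finish a whole number of cycles simultaneously at t = LCM of the periods.
91 = 7 × 13
266 = 2 × 7 × 19
406 = 2 × 7 × 29
LCM(91, 266, 406) = 2 × 7 × 13 × 19 × 29 = 100282.
Laps for period 406: 100282 / 406 = 247.

247 laps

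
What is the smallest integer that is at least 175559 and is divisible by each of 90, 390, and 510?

The integer must be a common multiple of 90, 390, and 510, so a multiple of their LCM.
90 = 2 × 3^2 × 5
390 = 2 × 3 × 5 × 13
510 = 2 × 3 × 5 × 17
LCM(90, 390, 510) = 2 × 3^2 × 5 × 13 × 17 = 19890.
Smallest multiple of 19890 that is ≥ 175559: ⌈175559/19890⌉ × 19890 = 9 × 19890 = 179010.

179010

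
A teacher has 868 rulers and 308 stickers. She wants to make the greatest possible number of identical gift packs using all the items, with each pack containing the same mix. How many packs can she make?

The pack count must divide each quantity, so the greatest is gcd(868, 308).
868 = 2^2 × 7 × 31
308 = 2^2 × 7 × 11
gcd(868, 308) = 2^2 × 7 = 28.

28 packs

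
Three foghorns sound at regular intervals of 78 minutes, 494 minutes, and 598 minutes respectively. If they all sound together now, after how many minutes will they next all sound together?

34086 minutes

The first simultaneous occurrence is after LCM of the individual periods.
78 = 2 × 3 × 13
494 = 2 × 13 × 19
598 = 2 × 13 × 23
LCM(78, 494, 598) = 2 × 3 × 13 × 19 × 23 = 34086.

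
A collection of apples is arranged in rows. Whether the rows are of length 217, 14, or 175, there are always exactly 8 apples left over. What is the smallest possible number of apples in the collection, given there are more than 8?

10858

N − 8 must be a common multiple of 217, 14, and 175.
217 = 7 × 31
14 = 2 × 7
175 = 5^2 × 7
LCM(217, 14, 175) = 2 × 5^2 × 7 × 31 = 10850.
Smallest N > 8 is LCM + 8 = 10850 + 8 = 10858.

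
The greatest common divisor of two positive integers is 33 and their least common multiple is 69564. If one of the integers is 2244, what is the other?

For two integers, gcd × lcm = product, so the other is (33 × 69564) / 2244 = 2295612 / 2244 = 1023.

1023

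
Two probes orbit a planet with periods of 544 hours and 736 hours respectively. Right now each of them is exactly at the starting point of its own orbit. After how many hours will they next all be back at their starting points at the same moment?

The first simultaneous occurrence is after LCM of the individual periods.
544 = 2^5 × 17
736 = 2^5 × 23
LCM(544, 736) = 2^5 × 17 × 23 = 12512.

12512 hours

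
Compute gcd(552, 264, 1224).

24

552 = 2^3 × 3 × 23
264 = 2^3 × 3 × 11
1224 = 2^3 × 3^2 × 17
gcd(552, 264, 1224) = 2^3 × 3 = 24.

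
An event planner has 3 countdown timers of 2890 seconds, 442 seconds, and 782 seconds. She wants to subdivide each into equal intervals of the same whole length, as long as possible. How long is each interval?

The interval must divide each timer length; the longest such is the gcd.
2890 = 2 × 5 × 17^2
442 = 2 × 13 × 17
782 = 2 × 17 × 23
gcd(2890, 442, 782) = 2 × 17 = 34.

34 seconds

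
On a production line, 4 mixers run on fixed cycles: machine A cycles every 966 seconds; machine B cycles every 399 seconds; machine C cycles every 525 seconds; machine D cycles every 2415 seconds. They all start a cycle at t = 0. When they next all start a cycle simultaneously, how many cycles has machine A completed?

475 cycles

They are all back at their starting positions together after one LCM of the periods.
966 = 2 × 3 × 7 × 23
399 = 3 × 7 × 19
525 = 3 × 5^2 × 7
2415 = 3 × 5 × 7 × 23
LCM(966, 399, 525, 2415) = 2 × 3 × 5^2 × 7 × 19 × 23 = 458850.
Cycles for period 966: 458850 / 966 = 475.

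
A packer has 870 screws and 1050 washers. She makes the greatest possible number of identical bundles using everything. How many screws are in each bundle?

29

Number of bundles = gcd(870, 1050).
870 = 2 × 3 × 5 × 29
1050 = 2 × 3 × 5^2 × 7
gcd(870, 1050) = 2 × 3 × 5 = 30.
screws per bundle = 870 / 30 = 29.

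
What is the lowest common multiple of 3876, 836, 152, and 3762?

3876 = 2^2 × 3 × 17 × 19
836 = 2^2 × 11 × 19
152 = 2^3 × 19
3762 = 2 × 3^2 × 11 × 19
LCM(3876, 836, 152, 3762) = 2^3 × 3^2 × 11 × 17 × 19 = 255816.

255816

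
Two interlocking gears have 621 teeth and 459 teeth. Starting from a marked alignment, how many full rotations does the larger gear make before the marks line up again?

17 rotations

The first common completion time is the LCM of the periods.
621 = 3^3 × 23
459 = 3^3 × 17
LCM(621, 459) = 3^3 × 17 × 23 = 10557.
Rotations for period 621: 10557 / 621 = 17.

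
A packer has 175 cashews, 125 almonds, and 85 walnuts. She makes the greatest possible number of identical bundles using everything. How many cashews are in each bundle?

35

Number of bundles = gcd(175, 125, 85).
175 = 5^2 × 7
125 = 5^3
85 = 5 × 17
gcd(175, 125, 85) = 5.
cashews per bundle = 175 / 5 = 35.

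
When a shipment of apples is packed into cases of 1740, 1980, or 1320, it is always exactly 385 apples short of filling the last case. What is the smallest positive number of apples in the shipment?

Being 385 short of a full case of size k means N ≡ −385 (mod k), i.e. N + 385 is a multiple of each size.
1740 = 2^2 × 3 × 5 × 29
1980 = 2^2 × 3^2 × 5 × 11
1320 = 2^3 × 3 × 5 × 11
LCM(1740, 1980, 1320) = 2^3 × 3^2 × 5 × 11 × 29 = 114840.
Smallest positive N is 114840 − 385 = 114455.

114455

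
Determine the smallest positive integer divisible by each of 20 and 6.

60

20 = 2^2 × 5
6 = 2 × 3
LCM(20, 6) = 2^2 × 3 × 5 = 60.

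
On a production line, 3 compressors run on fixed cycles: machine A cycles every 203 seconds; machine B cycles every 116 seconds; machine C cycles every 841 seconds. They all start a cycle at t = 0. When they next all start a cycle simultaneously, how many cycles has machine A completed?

116 cycles

They are all back at their starting positions together after one LCM of the periods.
203 = 7 × 29
116 = 2^2 × 29
841 = 29^2
LCM(203, 116, 841) = 2^2 × 7 × 29^2 = 23548.
Cycles for period 203: 23548 / 203 = 116.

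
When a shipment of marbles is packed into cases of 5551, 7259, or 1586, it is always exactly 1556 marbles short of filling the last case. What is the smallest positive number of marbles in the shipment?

Being 1556 short of a full case of size k means N ≡ −1556 (mod k), i.e. N + 1556 is a multiple of each size.
5551 = 7 × 13 × 61
7259 = 7 × 17 × 61
1586 = 2 × 13 × 61
LCM(5551, 7259, 1586) = 2 × 7 × 13 × 17 × 61 = 188734.
Smallest positive N is 188734 − 1556 = 187178.

187178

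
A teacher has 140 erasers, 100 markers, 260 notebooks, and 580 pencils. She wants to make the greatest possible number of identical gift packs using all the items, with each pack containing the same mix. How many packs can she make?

The pack count must divide each quantity, so the greatest is gcd(140, 100, 260, 580).
140 = 2^2 × 5 × 7
100 = 2^2 × 5^2
260 = 2^2 × 5 × 13
580 = 2^2 × 5 × 29
gcd(140, 100, 260, 580) = 2^2 × 5 = 20.

20 packs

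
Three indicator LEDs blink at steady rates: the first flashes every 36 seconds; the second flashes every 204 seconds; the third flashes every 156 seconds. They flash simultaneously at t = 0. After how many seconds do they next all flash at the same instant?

7956 seconds

The first simultaneous occurrence is after LCM of the individual periods.
36 = 2^2 × 3^2
204 = 2^2 × 3 × 17
156 = 2^2 × 3 × 13
LCM(36, 204, 156) = 2^2 × 3^2 × 13 × 17 = 7956.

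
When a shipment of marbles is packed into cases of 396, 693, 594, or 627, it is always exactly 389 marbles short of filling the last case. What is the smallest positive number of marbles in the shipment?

Being 389 short of a full case of size k means N ≡ −389 (mod k), i.e. N + 389 is a multiple of each size.
396 = 2^2 × 3^2 × 11
693 = 3^2 × 7 × 11
594 = 2 × 3^3 × 11
627 = 3 × 11 × 19
LCM(396, 693, 594, 627) = 2^2 × 3^3 × 7 × 11 × 19 = 158004.
Smallest positive N is 158004 − 389 = 157615.

157615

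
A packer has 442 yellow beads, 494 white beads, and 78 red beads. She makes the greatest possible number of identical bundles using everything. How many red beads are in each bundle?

3

Number of bundles = gcd(442, 494, 78).
442 = 2 × 13 × 17
494 = 2 × 13 × 19
78 = 2 × 3 × 13
gcd(442, 494, 78) = 2 × 13 = 26.
red beads per bundle = 78 / 26 = 3.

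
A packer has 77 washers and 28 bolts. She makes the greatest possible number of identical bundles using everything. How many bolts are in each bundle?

4

Number of bundles = gcd(77, 28).
77 = 7 × 11
28 = 2^2 × 7
gcd(77, 28) = 7.
bolts per bundle = 28 / 7 = 4.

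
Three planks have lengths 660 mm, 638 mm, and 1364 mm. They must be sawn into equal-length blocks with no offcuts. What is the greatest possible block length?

22 mm

The block length must divide every plank, so the greatest is gcd(660, 638, 1364).
660 = 2^2 × 3 × 5 × 11
638 = 2 × 11 × 29
1364 = 2^2 × 11 × 31
gcd(660, 638, 1364) = 2 × 11 = 22.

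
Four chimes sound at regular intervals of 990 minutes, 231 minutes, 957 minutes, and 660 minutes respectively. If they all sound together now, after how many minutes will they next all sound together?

The first simultaneous occurrence is after LCM of the individual periods.
990 = 2 × 3^2 × 5 × 11
231 = 3 × 7 × 11
957 = 3 × 11 × 29
660 = 2^2 × 3 × 5 × 11
LCM(990, 231, 957, 660) = 2^2 × 3^2 × 5 × 7 × 11 × 29 = 401940.

401940 minutes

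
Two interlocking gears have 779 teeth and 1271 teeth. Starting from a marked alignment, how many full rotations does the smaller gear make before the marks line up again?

All finish a whole number of cycles simultaneously at t = LCM of the periods.
779 = 19 × 41
1271 = 31 × 41
LCM(779, 1271) = 19 × 31 × 41 = 24149.
Rotations for period 779: 24149 / 779 = 31.

31 rotations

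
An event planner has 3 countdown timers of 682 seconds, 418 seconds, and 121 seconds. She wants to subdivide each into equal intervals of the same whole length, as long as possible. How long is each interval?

The interval must divide each timer length; the longest such is the gcd.
682 = 2 × 11 × 31
418 = 2 × 11 × 19
121 = 11^2
gcd(682, 418, 121) = 11.

11 seconds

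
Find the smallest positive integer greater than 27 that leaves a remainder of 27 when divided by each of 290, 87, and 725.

4377

N − 27 must be a common multiple of 290, 87, and 725.
290 = 2 × 5 × 29
87 = 3 × 29
725 = 5^2 × 29
LCM(290, 87, 725) = 2 × 3 × 5^2 × 29 = 4350.
Smallest N > 27 is LCM + 27 = 4350 + 27 = 4377.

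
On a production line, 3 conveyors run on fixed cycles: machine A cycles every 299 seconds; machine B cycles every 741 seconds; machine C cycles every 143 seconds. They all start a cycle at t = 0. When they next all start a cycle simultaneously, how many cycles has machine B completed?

253 cycles

All finish a whole number of cycles simultaneously at t = LCM of the periods.
299 = 13 × 23
741 = 3 × 13 × 19
143 = 11 × 13
LCM(299, 741, 143) = 3 × 11 × 13 × 19 × 23 = 187473.
Cycles for period 741: 187473 / 741 = 253.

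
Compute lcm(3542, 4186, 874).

3542 = 2 × 7 × 11 × 23
4186 = 2 × 7 × 13 × 23
874 = 2 × 19 × 23
LCM(3542, 4186, 874) = 2 × 7 × 11 × 13 × 19 × 23 = 874874.

874874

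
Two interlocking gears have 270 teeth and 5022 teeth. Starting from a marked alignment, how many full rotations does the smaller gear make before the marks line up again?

93 rotations

They are all back at their starting positions together after one LCM of the periods.
270 = 2 × 3^3 × 5
5022 = 2 × 3^4 × 31
LCM(270, 5022) = 2 × 3^4 × 5 × 31 = 25110.
Rotations for period 270: 25110 / 270 = 93.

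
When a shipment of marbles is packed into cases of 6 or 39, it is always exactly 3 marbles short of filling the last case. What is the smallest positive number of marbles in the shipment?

75

Being 3 short of a full case of size k means N ≡ −3 (mod k), i.e. N + 3 is a multiple of each size.
6 = 2 × 3
39 = 3 × 13
LCM(6, 39) = 2 × 3 × 13 = 78.
Smallest positive N is 78 − 3 = 75.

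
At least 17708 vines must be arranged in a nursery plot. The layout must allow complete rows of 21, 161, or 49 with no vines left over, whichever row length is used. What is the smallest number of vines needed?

The number of vines must be a common multiple of 21, 161, and 49, so a multiple of their LCM.
21 = 3 × 7
161 = 7 × 23
49 = 7^2
LCM(21, 161, 49) = 3 × 7^2 × 23 = 3381.
Smallest multiple of 3381 that is ≥ 17708: ⌈17708/3381⌉ × 3381 = 6 × 3381 = 20286.

20286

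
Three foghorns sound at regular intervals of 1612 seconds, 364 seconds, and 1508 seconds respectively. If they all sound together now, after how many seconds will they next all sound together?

They coincide at every common multiple of the periods; the first is the LCM.
1612 = 2^2 × 13 × 31
364 = 2^2 × 7 × 13
1508 = 2^2 × 13 × 29
LCM(1612, 364, 1508) = 2^2 × 7 × 13 × 29 × 31 = 327236.

327236 seconds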